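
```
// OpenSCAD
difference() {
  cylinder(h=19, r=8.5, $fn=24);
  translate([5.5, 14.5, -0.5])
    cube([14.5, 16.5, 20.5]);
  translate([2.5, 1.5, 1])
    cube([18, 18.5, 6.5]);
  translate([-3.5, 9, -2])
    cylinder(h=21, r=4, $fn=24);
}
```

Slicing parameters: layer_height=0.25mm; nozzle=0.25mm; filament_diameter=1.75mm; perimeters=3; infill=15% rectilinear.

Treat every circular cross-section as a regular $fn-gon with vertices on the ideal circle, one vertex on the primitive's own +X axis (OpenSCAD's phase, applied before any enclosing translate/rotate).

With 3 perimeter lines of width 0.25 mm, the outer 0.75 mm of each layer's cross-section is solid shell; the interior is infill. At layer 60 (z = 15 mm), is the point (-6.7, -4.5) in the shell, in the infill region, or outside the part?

shell

At z = 15 mm: the r=8.5 cylinder contributes a regular 24-gon of circumradius 8.5; the cube at (5.5, 14.5) (footprint 14.5×16.5) is included at this height; the cube at (2.5, 1.5) is not intersected at this z (z outside [1, 7.5]); the r=4 cylinder at (-3.5, 9) gives a regular 24-gon of circumradius 4 (constant along its height); After the difference (first − rest): starting from the r=8.5 cylinder, the 14.5×16.5 cube at (5.5, 14.5) misses the remaining region (no effect); the r=4 cylinder at (-3.5, 9) partially overlaps it — only the 13.47 mm² overlap (of its 49.69 mm²) is removed, clipping the outline — 1 connected region. Overall, the cross-section is a single solid region. The nearest boundary edge runs (-6.01, -6.01)→(-7.36, -4.25); distance from the point to it = 0.37 mm. The point is inside the cross-section, 0.37 mm from the nearest boundary — within the 0.75 mm shell band (3 × 0.25).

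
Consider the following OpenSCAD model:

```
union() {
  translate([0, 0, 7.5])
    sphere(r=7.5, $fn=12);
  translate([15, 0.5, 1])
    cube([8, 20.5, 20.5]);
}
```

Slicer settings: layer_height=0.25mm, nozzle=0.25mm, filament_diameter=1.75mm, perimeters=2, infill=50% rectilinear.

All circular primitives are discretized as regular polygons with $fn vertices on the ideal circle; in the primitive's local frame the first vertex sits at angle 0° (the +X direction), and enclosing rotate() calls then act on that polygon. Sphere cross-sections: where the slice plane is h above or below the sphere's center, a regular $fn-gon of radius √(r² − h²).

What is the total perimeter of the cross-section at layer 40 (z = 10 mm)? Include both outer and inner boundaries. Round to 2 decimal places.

100.92 mm

At z = 10 mm: the r=7.5 sphere contributes a regular 12-gon of circumradius √(7.5²−2.5²) = 7.071 (perimeter = 2·12·7.071·sin(180°/12) = 43.92 mm); the cube at (15, 0.5) is present — its section is the full 8×20.5 rectangle (perimeter 57.00 mm); Taking the union: the 2 present regions are separate (no shared area or edge), so areas and boundary lengths simply add and each stays a separate island — boundary = 100.92 mm. Overall, the cross-section has 2 separate islands. Total boundary length (outer) = 100.92 mm.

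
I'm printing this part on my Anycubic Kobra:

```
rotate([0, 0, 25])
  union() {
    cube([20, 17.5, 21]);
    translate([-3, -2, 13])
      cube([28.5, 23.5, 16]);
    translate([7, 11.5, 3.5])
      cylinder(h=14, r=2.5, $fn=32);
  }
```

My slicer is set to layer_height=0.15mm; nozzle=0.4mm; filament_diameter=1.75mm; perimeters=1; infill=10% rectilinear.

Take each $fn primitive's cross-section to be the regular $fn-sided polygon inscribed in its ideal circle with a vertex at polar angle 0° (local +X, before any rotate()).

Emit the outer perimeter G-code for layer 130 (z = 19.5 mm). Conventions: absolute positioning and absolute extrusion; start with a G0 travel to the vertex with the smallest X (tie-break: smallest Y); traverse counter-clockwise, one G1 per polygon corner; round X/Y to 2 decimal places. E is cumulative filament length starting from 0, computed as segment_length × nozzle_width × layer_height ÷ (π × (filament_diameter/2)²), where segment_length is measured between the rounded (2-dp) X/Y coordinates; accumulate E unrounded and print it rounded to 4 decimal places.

At z = 19.5 mm: the cube is present — its section is the full 20×17.5 rectangle; the cube at (-3, -2) (footprint 28.5×23.5) is included at this height; the cylinder at (7, 11.5) does not reach this height (z outside [3.5, 17.5]); Combining (union): the 20×17.5 cube lies entirely inside the 28.5×23.5 cube at (-3, -2), so the union is just the 28.5×23.5 cube at (-3, -2) — 1 connected region; (whole slice rotated 25° about Z — lengths, areas and connectivity unchanged). The outline is a single polygon with 4 vertices. Extrusion per mm of travel: 0.4 × 0.15 / (π × 0.875²) = 0.024945. Accumulating E over each segment gives final E = 2.5945.

G0 X-11.81 Y18.22 Z19.50
G1 X-1.87 Y-3.08 E0.5863
G1 X23.96 Y8.96 E1.2972
G1 X14.02 Y30.26 E1.8836
G1 X-11.81 Y18.22 E2.5945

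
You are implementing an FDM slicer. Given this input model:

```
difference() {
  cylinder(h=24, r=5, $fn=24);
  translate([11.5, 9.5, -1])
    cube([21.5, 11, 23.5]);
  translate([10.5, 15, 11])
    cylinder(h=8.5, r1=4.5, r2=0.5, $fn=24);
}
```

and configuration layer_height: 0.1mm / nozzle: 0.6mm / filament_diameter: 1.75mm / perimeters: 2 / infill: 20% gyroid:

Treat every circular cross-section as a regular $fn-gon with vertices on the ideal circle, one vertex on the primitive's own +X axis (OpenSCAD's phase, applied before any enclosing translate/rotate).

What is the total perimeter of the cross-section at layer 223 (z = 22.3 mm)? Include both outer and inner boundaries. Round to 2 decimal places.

At z = 22.3 mm: the cylinder: section is a regular 24-gon, circumradius r=5 (perimeter = 2·24·5.000·sin(180°/24) = 31.33 mm); the 21.5×11 cube at (11.5, 9.5) contributes its full rectangle (perimeter 65.00 mm); the cone at (10.5, 15) does not reach this height (z outside [11, 19.5]); After the difference (first − rest): starting from the r=5 cylinder, the 21.5×11 cube at (11.5, 9.5) misses the remaining region (no effect) — boundary = 31.33 mm. Overall, the cross-section is a single solid region. Total boundary length (outer) = 31.33 mm.

31.33 mm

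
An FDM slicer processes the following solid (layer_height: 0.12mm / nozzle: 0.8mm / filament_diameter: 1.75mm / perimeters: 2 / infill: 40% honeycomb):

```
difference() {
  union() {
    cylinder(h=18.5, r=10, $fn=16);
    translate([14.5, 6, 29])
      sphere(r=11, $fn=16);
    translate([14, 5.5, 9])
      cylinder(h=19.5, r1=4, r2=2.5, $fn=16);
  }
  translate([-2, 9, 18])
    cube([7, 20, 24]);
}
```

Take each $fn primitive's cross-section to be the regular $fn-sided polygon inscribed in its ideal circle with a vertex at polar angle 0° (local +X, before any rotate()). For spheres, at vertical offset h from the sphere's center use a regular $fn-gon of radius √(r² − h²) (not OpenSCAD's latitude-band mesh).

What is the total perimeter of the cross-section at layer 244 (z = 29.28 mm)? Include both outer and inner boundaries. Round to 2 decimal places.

At z = 29.28 mm: the cylinder is absent (z outside [0, 18.5]); the r=11 sphere at (14.5, 6) contributes a regular 16-gon of circumradius √(11²−0.28²) = 10.996 (perimeter = 2·16·10.996·sin(180°/16) = 68.65 mm); the cone at (14, 5.5) is not intersected at this z (z outside [9, 28.5]); Combining (union): only the r=11 sphere at (14.5, 6) is present, so the union is just that shape — boundary = 68.65 mm; the 7×20 cube at (-2, 9) contributes its full rectangle (perimeter 54.00 mm); After the difference (first − rest): starting from that combined region, the 7×20 cube at (-2, 9) partially overlaps it — only the 1.27 mm² overlap (of its 140.00 mm²) is removed, clipping the outline — boundary = 69.33 mm. Overall, the cross-section is a single solid region. Total boundary length (outer) = 69.33 mm.

69.33 mm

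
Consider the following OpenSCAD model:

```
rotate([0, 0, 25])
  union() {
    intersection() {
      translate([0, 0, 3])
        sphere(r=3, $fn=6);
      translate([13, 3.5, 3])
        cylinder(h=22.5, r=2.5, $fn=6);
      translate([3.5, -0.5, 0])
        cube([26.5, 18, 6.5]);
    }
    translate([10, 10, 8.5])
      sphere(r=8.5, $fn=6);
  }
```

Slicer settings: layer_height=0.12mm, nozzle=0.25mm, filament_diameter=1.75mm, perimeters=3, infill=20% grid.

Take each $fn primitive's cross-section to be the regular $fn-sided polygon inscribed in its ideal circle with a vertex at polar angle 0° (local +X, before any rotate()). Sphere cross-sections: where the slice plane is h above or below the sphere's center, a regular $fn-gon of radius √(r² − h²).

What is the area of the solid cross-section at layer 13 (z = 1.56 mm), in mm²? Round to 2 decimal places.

62.58 mm²

At z = 1.56 mm: the sphere: section is a regular 6-gon, circumradius = √(r²−h²) = √(3²−1.44²) = 2.632 (area = (6/2)·2.632²·sin(360°/6) = 18.00 mm²); the cylinder at (13, 3.5) is not intersected at this z (z outside [3, 25.5]); the 26.5×18 cube at (3.5, -0.5) contributes its full rectangle (area 477.00 mm²); Keeping only the common overlap: at least one operand is absent at this height, so nothing remains; the r=8.5 sphere at (10, 10) slices to a regular 6-gon of circumradius 4.908 (√(r²−h²) with h=6.94 from center) (area = (6/2)·4.908²·sin(360°/6) = 62.58 mm²); Merging all regions: only the r=8.5 sphere at (10, 10) is present, so the union is just that shape — area = 62.58 mm²; (whole slice rotated 25° about Z — lengths, areas and connectivity unchanged). Overall, the cross-section is a single solid region. Net area = 62.58 mm².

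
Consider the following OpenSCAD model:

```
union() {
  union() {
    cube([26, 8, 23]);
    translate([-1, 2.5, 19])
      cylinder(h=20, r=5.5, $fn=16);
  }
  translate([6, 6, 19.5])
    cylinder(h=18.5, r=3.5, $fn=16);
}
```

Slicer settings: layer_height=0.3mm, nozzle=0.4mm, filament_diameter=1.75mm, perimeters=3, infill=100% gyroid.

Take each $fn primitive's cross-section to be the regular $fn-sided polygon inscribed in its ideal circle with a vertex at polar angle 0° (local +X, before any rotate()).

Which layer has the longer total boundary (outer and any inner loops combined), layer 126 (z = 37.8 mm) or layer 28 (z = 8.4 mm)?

layer 28 (z = 8.4 mm)

Layer 126 (z = 37.8): the cube is not intersected at this z (z outside [0, 23]); the r=5.5 cylinder at (-1, 2.5) contributes a regular 16-gon of circumradius 5.5 (perimeter = 2·16·5.500·sin(180°/16) = 34.34 mm); Combining (union): only the r=5.5 cylinder at (-1, 2.5) is present, so the union is just that shape — boundary = 34.34 mm; the r=3.5 cylinder at (6, 6) gives a regular 16-gon of circumradius 3.5 (constant along its height) (perimeter = 2·16·3.500·sin(180°/16) = 21.85 mm); Combining (union): the regions partially overlap (shared area 2.91 mm²), so the edge portions inside another operand are dropped and the merged outline is re-measured after clipping — boundary = 47.62 mm. So its perimeter = 47.62 mm. Layer 28 (z = 8.4): the cube (footprint 26×8) is included at this height (perimeter 68.00 mm); the cylinder at (-1, 2.5) is not intersected at this z (z outside [19, 39]); Merging all regions: only the 26×8 cube is present, so the union is just that shape — boundary = 68.00 mm; the cylinder at (6, 6) does not reach this height (z outside [19.5, 38]); Combining (union): only that combined region is present, so the union is just that shape — boundary = 68.00 mm. So its perimeter = 68.00 mm. Layer 28 is larger (68.00 vs 47.62 mm).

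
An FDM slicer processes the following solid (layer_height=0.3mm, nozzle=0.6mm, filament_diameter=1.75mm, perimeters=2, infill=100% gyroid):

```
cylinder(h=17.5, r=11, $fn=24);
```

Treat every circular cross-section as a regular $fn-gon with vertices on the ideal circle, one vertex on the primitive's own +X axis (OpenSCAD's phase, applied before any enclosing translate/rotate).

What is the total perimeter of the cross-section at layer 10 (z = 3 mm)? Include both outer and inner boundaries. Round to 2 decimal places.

At z = 3 mm: the r=11 cylinder contributes a regular 24-gon of circumradius 11 (perimeter = 2·24·11.000·sin(180°/24) = 68.92 mm). Overall, the cross-section is a single solid region. Total boundary length (outer) = 68.92 mm.

68.92 mm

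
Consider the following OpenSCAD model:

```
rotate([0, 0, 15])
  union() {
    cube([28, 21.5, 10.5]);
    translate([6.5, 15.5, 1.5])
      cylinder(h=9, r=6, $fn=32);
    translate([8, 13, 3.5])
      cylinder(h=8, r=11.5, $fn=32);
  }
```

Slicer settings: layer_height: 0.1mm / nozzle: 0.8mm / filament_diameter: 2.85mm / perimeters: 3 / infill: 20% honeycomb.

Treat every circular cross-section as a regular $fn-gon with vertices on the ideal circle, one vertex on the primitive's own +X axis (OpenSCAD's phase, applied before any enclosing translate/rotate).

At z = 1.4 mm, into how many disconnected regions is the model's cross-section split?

At z = 1.4 mm: the 28×21.5 cube contributes its full rectangle; the cylinder at (6.5, 15.5) does not reach this height (z outside [1.5, 10.5]); the cylinder at (8, 13) is absent (z outside [3.5, 11.5]); Combining (union): only the 28×21.5 cube is present, so the union is just that shape — 1 connected region; (rotated 15° about Z; rotation is an isometry so areas/perimeters/island counts are preserved). The result has 1 disconnected region.

1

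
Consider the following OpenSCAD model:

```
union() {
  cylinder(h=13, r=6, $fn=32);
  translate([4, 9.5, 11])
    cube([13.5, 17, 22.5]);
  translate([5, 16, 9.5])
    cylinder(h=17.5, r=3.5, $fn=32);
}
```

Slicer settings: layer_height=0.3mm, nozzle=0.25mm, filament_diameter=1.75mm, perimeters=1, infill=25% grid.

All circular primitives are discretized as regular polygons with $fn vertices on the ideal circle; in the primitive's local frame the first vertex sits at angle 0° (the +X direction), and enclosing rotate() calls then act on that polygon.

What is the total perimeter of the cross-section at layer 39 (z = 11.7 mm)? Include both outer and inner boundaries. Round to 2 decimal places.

At z = 11.7 mm: the cylinder: section is a regular 32-gon, circumradius r=6 (perimeter = 2·32·6.000·sin(180°/32) = 37.64 mm); the 13.5×17 cube at (4, 9.5) contributes its full rectangle (perimeter 61.00 mm); the cylinder at (5, 16): section is a regular 32-gon, circumradius r=3.5 (perimeter = 2·32·3.500·sin(180°/32) = 21.96 mm); Combining (union): the regions partially overlap (shared area 26.00 mm²), so the edge portions inside another operand are dropped and the merged outline is re-measured after clipping — boundary = 100.91 mm. Overall, the cross-section has 2 separate islands. Total boundary length (outer) = 100.91 mm.

100.91 mm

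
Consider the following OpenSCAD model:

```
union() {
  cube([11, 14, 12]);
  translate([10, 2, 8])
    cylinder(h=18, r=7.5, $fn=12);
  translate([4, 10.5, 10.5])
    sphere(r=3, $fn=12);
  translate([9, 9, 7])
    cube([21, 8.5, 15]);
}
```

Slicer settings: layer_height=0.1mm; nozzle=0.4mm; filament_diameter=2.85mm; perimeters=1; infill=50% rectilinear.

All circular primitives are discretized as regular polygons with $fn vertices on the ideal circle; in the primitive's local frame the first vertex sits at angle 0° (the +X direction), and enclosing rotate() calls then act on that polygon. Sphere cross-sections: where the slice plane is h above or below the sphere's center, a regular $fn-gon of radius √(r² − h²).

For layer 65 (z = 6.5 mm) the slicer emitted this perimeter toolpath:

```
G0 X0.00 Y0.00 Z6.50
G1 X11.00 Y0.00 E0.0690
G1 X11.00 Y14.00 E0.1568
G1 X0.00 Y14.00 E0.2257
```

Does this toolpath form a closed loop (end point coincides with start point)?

no

Start point (G0): (0.00, 0.00). End point (last G1): the path does not return to the start — open.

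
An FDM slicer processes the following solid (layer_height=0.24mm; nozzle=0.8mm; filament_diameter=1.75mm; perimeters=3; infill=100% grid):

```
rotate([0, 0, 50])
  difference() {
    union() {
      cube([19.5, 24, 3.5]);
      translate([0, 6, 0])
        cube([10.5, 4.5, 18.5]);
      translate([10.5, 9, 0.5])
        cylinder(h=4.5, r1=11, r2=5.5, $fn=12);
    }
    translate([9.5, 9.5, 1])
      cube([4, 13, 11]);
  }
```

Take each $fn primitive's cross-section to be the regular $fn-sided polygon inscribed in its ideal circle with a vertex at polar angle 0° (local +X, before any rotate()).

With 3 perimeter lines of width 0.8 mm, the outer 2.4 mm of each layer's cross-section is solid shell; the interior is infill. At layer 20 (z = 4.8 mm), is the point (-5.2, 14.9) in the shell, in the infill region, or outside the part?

At z = 4.8 mm: the cube does not reach this height (z outside [0, 3.5]); the cube at (0, 6) (footprint 10.5×4.5) is included at this height; the cone at (10.5, 9) (r1=11→r2=5.5) has section circumradius 5.744 here — a regular 12-gon; Combining (union): the regions partially overlap (shared area 24.34 mm²), so overlapping operands fuse into one piece — 1 connected region; the cube at (9.5, 9.5) (footprint 4×13) is included at this height; After the difference (first − rest): starting from that combined region, the 4×13 cube at (9.5, 9.5) partially overlaps it — only the 19.63 mm² overlap (of its 52.00 mm²) is removed, clipping the outline — 1 connected region; (rotated 50° about Z; rotation is an isometry so areas/perimeters/island counts are preserved). Overall, the cross-section is a single solid region. Undo the 50° rotation: the query point maps to (8.072, 13.561) in the un-rotated model frame. The nearest boundary edge runs (7.63, 13.97)→(9.50, 14.48); distance from the point to it = 0.51 mm. The point is inside the cross-section, 0.51 mm from the nearest boundary — within the 2.4 mm shell band (3 × 0.8).

shell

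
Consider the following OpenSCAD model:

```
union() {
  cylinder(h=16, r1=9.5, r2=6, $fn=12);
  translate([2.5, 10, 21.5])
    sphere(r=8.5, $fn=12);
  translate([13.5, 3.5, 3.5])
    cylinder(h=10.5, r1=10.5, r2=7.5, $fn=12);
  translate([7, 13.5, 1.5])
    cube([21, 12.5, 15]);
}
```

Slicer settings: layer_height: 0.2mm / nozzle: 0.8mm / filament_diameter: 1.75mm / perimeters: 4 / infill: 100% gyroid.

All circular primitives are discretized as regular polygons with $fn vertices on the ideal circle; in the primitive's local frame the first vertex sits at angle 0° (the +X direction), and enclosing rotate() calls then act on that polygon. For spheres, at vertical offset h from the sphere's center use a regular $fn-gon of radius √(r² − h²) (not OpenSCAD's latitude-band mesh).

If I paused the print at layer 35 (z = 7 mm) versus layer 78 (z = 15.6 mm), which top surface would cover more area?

Layer 35 (z = 7): the cone: at t=0.438 of its height the radius interpolates to r₁+(r₂−r₁)t = 7.969, giving a regular 12-gon of that circumradius (area = (12/2)·7.969²·sin(360°/12) = 190.50 mm²); the sphere at (2.5, 10) is not intersected at this z (|z−center|=14.500 > r=8.5); the cone at (13.5, 3.5): at t=0.333 of its height the radius interpolates to r₁+(r₂−r₁)t = 9.500, giving a regular 12-gon of that circumradius (area = (12/2)·9.500²·sin(360°/12) = 270.75 mm²); the cube at (7, 13.5) (footprint 21×12.5) is included at this height (area 262.50 mm²); Taking the union: the regions partially overlap — summed areas 723.75 mm² minus the doubly-counted overlap 20.61 mm² gives 703.14 mm² — area = 703.14 mm². So its area = 703.14 mm². Layer 78 (z = 15.6): the cone (r1=9.5→r2=6) has section circumradius 6.088 here — a regular 12-gon (area = (12/2)·6.088²·sin(360°/12) = 111.17 mm²); the r=8.5 sphere at (2.5, 10) slices to a regular 12-gon of circumradius 6.119 (√(r²−h²) with h=5.9 from center) (area = (12/2)·6.119²·sin(360°/12) = 112.32 mm²); the cone at (13.5, 3.5) does not reach this height (z outside [3.5, 14]); the 21×12.5 cube at (7, 13.5) contributes its full rectangle (area 262.50 mm²); Combining (union): the regions partially overlap — summed areas 485.99 mm² minus the doubly-counted overlap 6.65 mm² gives 479.34 mm² — area = 479.34 mm². So its area = 479.34 mm². Layer 35 is larger (703.14 vs 479.34 mm²).

layer 35 (z = 7 mm)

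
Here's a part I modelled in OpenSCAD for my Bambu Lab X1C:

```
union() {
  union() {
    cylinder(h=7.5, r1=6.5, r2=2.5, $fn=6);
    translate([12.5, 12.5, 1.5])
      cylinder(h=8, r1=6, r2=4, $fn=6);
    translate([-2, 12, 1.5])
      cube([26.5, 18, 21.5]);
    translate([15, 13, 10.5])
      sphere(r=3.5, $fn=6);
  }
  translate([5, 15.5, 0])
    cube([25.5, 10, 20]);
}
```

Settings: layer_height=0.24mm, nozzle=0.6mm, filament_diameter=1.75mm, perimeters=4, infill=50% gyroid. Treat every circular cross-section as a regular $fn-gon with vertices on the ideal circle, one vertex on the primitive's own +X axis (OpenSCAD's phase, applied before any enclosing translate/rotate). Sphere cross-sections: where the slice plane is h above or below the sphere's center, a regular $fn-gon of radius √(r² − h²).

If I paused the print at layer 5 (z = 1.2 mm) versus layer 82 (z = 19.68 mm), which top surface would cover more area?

Layer 5 (z = 1.2): the cone (r1=6.5→r2=2.5) has section circumradius 5.860 here — a regular 6-gon (area = (6/2)·5.860²·sin(360°/6) = 89.22 mm²); the cone at (12.5, 12.5) is not intersected at this z (z outside [1.5, 9.5]); the cube at (-2, 12) is not intersected at this z (z outside [1.5, 23]); the sphere at (15, 13) is not intersected at this z (|z−center|=9.300 > r=3.5); Taking the union: only the cone is present, so the union is just that shape — area = 89.22 mm²; the cube at (5, 15.5) (footprint 25.5×10) is included at this height (area 255.00 mm²); Taking the union: the 2 present regions are separate (no shared area or edge), so areas and boundary lengths simply add and each stays a separate island — area = 344.22 mm². So its area = 344.22 mm². Layer 82 (z = 19.68): the cone is absent (z outside [0, 7.5]); the cone at (12.5, 12.5) is not intersected at this z (z outside [1.5, 9.5]); the 26.5×18 cube at (-2, 12) contributes its full rectangle (area 477.00 mm²); the sphere at (15, 13) does not reach this height (|z−center|=9.180 > r=3.5); Merging all regions: only the 26.5×18 cube at (-2, 12) is present, so the union is just that shape — area = 477.00 mm²; the cube at (5, 15.5) (footprint 25.5×10) is included at this height (area 255.00 mm²); Taking the union: the regions partially overlap — summed areas 732.00 mm² minus the doubly-counted overlap 195.00 mm² gives 537.00 mm² — area = 537.00 mm². So its area = 537.00 mm². Layer 82 is larger (537.00 vs 344.22 mm²).

layer 82 (z = 19.68 mm)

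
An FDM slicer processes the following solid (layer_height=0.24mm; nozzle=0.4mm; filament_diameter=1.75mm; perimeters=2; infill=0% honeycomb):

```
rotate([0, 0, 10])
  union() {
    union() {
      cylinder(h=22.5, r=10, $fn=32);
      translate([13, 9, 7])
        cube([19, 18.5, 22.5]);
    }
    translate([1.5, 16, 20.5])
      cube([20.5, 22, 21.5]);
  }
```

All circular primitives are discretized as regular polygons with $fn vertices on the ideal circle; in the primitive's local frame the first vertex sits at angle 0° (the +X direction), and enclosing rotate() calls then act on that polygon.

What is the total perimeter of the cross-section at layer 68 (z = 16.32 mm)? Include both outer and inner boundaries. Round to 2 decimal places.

137.73 mm

At z = 16.32 mm: the cylinder: section is a regular 32-gon, circumradius r=10 (perimeter = 2·32·10.000·sin(180°/32) = 62.73 mm); the cube at (13, 9) is present — its section is the full 19×18.5 rectangle (perimeter 75.00 mm); Combining (union): the 2 present regions are separate (no shared area or edge), so areas and boundary lengths simply add and each stays a separate island — boundary = 137.73 mm; the cube at (1.5, 16) is not intersected at this z (z outside [20.5, 42]); Combining (union): only the result so far is present, so the union is just that shape — boundary = 137.73 mm; (whole slice rotated 10° about Z — lengths, areas and connectivity unchanged). Overall, the cross-section has 2 separate islands. Total boundary length (outer) = 137.73 mm.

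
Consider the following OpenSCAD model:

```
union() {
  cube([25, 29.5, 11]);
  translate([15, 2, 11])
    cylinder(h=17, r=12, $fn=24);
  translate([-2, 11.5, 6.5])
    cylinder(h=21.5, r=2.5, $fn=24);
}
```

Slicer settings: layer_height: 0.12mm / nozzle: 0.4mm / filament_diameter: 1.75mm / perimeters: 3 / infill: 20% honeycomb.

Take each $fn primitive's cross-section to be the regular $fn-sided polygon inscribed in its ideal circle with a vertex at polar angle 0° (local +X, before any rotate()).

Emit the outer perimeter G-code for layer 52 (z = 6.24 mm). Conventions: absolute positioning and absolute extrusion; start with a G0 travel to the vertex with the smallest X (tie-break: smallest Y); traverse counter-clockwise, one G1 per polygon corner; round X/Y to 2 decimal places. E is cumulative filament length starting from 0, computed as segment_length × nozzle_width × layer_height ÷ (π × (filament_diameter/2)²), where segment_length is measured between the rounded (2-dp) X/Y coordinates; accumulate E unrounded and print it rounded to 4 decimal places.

G0 X0.00 Y0.00 Z6.24
G1 X25.00 Y0.00 E0.4989
G1 X25.00 Y29.50 E1.0876
G1 X0.00 Y29.50 E1.5865
G1 X0.00 Y0.00 E2.1752

At z = 6.24 mm: the cube (footprint 25×29.5) is included at this height; the cylinder at (15, 2) is not intersected at this z (z outside [11, 28]); the cylinder at (-2, 11.5) does not reach this height (z outside [6.5, 28]); Taking the union: only the 25×29.5 cube is present, so the union is just that shape — 1 connected region. The outline is a single polygon with 4 vertices. Extrusion per mm of travel: 0.4 × 0.12 / (π × 0.875²) = 0.019956. Accumulating E over each segment gives final E = 2.1752.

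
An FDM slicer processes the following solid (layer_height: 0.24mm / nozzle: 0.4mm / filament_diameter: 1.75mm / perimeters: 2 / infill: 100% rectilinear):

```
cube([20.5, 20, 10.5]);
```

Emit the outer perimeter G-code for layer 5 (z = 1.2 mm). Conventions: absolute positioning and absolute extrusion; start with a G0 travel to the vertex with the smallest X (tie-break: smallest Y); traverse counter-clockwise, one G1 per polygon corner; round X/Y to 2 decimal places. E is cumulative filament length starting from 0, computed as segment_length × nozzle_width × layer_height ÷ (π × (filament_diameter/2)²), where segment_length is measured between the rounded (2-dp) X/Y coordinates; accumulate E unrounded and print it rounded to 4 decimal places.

G0 X0.00 Y0.00 Z1.20
G1 X20.50 Y0.00 E0.8182
G1 X20.50 Y20.00 E1.6164
G1 X0.00 Y20.00 E2.4346
G1 X0.00 Y0.00 E3.2329

At z = 1.2 mm: the cube is present — its section is the full 20.5×20 rectangle. The outline is a single polygon with 4 vertices. Extrusion per mm of travel: 0.4 × 0.24 / (π × 0.875²) = 0.039912. Accumulating E over each segment gives final E = 3.2329.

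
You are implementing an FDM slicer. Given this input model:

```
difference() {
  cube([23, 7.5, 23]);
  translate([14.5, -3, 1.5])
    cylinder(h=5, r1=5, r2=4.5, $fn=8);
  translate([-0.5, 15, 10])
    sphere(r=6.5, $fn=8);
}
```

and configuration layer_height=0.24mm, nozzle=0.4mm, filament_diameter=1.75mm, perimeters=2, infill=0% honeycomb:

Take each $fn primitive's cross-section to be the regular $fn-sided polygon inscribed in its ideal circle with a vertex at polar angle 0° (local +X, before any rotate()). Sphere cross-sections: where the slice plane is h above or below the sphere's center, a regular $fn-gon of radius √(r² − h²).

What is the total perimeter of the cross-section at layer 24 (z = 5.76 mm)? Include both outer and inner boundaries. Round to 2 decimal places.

At z = 5.76 mm: the cube (footprint 23×7.5) is included at this height (perimeter 61.00 mm); the cone at (14.5, -3) (r1=5→r2=4.5) has section circumradius 4.574 here — a regular 8-gon (perimeter = 2·8·4.574·sin(180°/8) = 28.01 mm); the sphere at (-0.5, 15): section is a regular 8-gon, circumradius = √(r²−h²) = √(6.5²−4.24²) = 4.927 (perimeter = 2·8·4.927·sin(180°/8) = 30.17 mm); Taking the first minus the rest: starting from the 23×7.5 cube, the cone at (14.5, -3) partially overlaps it — only the 5.87 mm² overlap (of its 59.17 mm²) is removed, clipping the outline; the r=6.5 sphere at (-0.5, 15) misses the remaining region (no effect) — boundary = 61.85 mm. Overall, the cross-section is a single solid region. Total boundary length (outer) = 61.85 mm.

61.85 mm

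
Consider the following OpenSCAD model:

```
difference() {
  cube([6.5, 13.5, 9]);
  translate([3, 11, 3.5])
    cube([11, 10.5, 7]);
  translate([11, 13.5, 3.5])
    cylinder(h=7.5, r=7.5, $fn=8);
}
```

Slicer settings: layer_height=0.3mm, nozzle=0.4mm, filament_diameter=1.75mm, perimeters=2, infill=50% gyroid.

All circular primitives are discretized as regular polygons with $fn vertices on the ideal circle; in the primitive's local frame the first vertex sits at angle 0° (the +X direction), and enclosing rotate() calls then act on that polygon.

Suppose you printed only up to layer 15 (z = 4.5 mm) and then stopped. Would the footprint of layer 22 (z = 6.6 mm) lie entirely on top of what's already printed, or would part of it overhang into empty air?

entirely on top

Compare the two slices. At z = 4.5: the cube is present — its section is the full 6.5×13.5 rectangle (area 87.75 mm²); the 11×10.5 cube at (3, 11) contributes its full rectangle (area 115.50 mm²); the r=7.5 cylinder at (11, 13.5) gives a regular 8-gon of circumradius 7.5 (constant along its height) (area = (8/2)·7.500²·sin(360°/8) = 159.10 mm²); After the difference (first − rest): starting from the 6.5×13.5 cube (87.75 mm²), the 11×10.5 cube at (3, 11) partially overlaps it — only the 8.75 mm² overlap (of its 115.50 mm²) is removed, clipping the outline; the r=7.5 cylinder at (11, 13.5) partially overlaps it — only the 4.01 mm² overlap (of its 159.10 mm²) is removed, clipping the outline — area = 74.99 mm². At z = 6.6: the 6.5×13.5 cube contributes its full rectangle (area 87.75 mm²); the cube at (3, 11) (footprint 11×10.5) is included at this height (area 115.50 mm²); the r=7.5 cylinder at (11, 13.5) contributes a regular 8-gon of circumradius 7.5 (area = (8/2)·7.500²·sin(360°/8) = 159.10 mm²); Taking the first minus the rest: starting from the 6.5×13.5 cube (87.75 mm²), the 11×10.5 cube at (3, 11) partially overlaps it — only the 8.75 mm² overlap (of its 115.50 mm²) is removed, clipping the outline; the r=7.5 cylinder at (11, 13.5) partially overlaps it — only the 4.01 mm² overlap (of its 159.10 mm²) is removed, clipping the outline — area = 74.99 mm². Checking containment: the cross-section at z = 6.6 is a subset of the cross-section at z = 4.5.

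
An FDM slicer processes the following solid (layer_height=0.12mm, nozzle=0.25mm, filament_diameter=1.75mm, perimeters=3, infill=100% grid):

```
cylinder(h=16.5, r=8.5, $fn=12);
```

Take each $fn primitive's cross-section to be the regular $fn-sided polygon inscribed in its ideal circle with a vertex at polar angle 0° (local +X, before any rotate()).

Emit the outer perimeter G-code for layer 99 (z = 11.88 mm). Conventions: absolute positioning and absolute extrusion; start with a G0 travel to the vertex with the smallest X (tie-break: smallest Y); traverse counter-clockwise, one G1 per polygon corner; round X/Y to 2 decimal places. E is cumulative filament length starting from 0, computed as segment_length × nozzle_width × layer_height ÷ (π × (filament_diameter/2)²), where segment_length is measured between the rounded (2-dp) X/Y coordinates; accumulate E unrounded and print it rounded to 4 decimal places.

G0 X-8.50 Y0.00 Z11.88
G1 X-7.36 Y-4.25 E0.0549
G1 X-4.25 Y-7.36 E0.1097
G1 X0.00 Y-8.50 E0.1646
G1 X4.25 Y-7.36 E0.2195
G1 X7.36 Y-4.25 E0.2744
G1 X8.50 Y0.00 E0.3292
G1 X7.36 Y4.25 E0.3841
G1 X4.25 Y7.36 E0.4390
G1 X0.00 Y8.50 E0.4939
G1 X-4.25 Y7.36 E0.5487
G1 X-7.36 Y4.25 E0.6036
G1 X-8.50 Y0.00 E0.6585

At z = 11.88 mm: the r=8.5 cylinder contributes a regular 12-gon of circumradius 8.5. The outline is a single polygon with 12 vertices. Extrusion per mm of travel: 0.25 × 0.12 / (π × 0.875²) = 0.012473. Accumulating E over each segment gives final E = 0.6585.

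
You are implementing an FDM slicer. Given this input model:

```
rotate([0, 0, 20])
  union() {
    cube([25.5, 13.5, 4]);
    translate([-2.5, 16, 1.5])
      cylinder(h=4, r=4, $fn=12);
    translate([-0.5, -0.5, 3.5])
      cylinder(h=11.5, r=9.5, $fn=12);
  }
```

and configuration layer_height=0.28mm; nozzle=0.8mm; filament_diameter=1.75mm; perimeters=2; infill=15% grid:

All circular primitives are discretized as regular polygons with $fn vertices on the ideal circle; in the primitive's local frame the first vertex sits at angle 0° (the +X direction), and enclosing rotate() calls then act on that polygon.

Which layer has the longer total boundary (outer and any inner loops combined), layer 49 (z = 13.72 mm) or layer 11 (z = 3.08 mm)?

layer 11 (z = 3.08 mm)

Layer 49 (z = 13.72): the cube does not reach this height (z outside [0, 4]); the cylinder at (-2.5, 16) is not intersected at this z (z outside [1.5, 5.5]); the cylinder at (-0.5, -0.5): section is a regular 12-gon, circumradius r=9.5 (perimeter = 2·12·9.500·sin(180°/12) = 59.01 mm); Combining (union): only the r=9.5 cylinder at (-0.5, -0.5) is present, so the union is just that shape — boundary = 59.01 mm; (whole slice rotated 20° about Z — lengths, areas and connectivity unchanged). So its perimeter = 59.01 mm. Layer 11 (z = 3.08): the 25.5×13.5 cube contributes its full rectangle (perimeter 78.00 mm); the r=4 cylinder at (-2.5, 16) gives a regular 12-gon of circumradius 4 (constant along its height) (perimeter = 2·12·4.000·sin(180°/12) = 24.85 mm); the cylinder at (-0.5, -0.5) is not intersected at this z (z outside [3.5, 15]); Merging all regions: the regions partially overlap (shared area 0.11 mm²), so the edge portions inside another operand are dropped and the merged outline is re-measured after clipping — boundary = 101.26 mm; (rotated 20° about Z; rotation is an isometry so areas/perimeters/island counts are preserved). So its perimeter = 101.26 mm. Layer 11 is larger (101.26 vs 59.01 mm).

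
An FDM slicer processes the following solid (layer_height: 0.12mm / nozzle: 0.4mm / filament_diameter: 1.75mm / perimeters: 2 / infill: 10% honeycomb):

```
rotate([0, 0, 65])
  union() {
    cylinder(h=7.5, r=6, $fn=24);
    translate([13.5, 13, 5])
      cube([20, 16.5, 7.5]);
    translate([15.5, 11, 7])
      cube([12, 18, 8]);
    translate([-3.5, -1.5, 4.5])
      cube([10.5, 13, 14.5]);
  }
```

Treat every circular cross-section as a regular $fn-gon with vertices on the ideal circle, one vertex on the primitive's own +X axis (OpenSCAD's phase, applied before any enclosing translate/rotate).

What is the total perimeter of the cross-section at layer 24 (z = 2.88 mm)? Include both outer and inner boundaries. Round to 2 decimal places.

37.59 mm

At z = 2.88 mm: the r=6 cylinder gives a regular 24-gon of circumradius 6 (constant along its height) (perimeter = 2·24·6.000·sin(180°/24) = 37.59 mm); the cube at (13.5, 13) is absent (z outside [5, 12.5]); the cube at (15.5, 11) is not intersected at this z (z outside [7, 15]); the cube at (-3.5, -1.5) is not intersected at this z (z outside [4.5, 19]); Combining (union): only the r=6 cylinder is present, so the union is just that shape — boundary = 37.59 mm; (rotated 65° about Z; rotation is an isometry so areas/perimeters/island counts are preserved). Overall, the cross-section is a single solid region. Total boundary length (outer) = 37.59 mm.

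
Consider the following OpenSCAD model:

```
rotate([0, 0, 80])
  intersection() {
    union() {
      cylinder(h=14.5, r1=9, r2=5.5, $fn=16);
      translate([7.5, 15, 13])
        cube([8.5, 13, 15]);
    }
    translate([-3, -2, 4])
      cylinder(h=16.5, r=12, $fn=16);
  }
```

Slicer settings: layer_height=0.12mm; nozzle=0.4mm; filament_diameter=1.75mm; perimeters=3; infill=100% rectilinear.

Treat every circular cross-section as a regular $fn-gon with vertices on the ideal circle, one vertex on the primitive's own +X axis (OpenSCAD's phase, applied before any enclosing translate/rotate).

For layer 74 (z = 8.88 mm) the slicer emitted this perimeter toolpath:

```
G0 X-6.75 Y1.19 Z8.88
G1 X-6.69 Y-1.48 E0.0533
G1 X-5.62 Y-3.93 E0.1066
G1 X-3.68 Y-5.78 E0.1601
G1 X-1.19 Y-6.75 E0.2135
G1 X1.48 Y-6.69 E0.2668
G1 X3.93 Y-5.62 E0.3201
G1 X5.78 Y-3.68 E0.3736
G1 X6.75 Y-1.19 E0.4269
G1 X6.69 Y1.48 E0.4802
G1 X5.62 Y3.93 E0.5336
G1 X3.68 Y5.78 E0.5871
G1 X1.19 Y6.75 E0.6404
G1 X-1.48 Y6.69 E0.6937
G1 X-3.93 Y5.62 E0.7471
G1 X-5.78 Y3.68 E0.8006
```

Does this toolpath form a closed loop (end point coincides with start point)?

Start point (G0): (-6.75, 1.19). End point (last G1): the path does not return to the start — open.

no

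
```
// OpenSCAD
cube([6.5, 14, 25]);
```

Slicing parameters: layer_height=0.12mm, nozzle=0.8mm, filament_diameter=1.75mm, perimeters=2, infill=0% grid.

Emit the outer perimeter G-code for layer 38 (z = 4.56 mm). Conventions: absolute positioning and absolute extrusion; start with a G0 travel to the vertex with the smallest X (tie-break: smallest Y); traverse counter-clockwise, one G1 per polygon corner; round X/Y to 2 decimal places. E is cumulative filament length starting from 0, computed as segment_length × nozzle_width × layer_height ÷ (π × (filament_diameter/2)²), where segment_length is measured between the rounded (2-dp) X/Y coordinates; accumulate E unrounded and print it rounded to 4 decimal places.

At z = 4.56 mm: the cube is present — its section is the full 6.5×14 rectangle. The outline is a single polygon with 4 vertices. Extrusion per mm of travel: 0.8 × 0.12 / (π × 0.875²) = 0.039912. Accumulating E over each segment gives final E = 1.6364.

G0 X0.00 Y0.00 Z4.56
G1 X6.50 Y0.00 E0.2594
G1 X6.50 Y14.00 E0.8182
G1 X0.00 Y14.00 E1.0776
G1 X0.00 Y0.00 E1.6364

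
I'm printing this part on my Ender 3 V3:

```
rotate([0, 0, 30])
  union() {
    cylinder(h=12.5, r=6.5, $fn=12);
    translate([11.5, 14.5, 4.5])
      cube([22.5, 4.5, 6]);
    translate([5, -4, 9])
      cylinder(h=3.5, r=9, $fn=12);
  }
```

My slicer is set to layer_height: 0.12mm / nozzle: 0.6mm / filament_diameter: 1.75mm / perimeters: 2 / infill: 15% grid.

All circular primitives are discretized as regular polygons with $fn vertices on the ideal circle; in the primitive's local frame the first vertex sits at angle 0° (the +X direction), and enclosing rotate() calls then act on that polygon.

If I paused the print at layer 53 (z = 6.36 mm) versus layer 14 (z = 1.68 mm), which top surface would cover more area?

Layer 53 (z = 6.36): the r=6.5 cylinder contributes a regular 12-gon of circumradius 6.5 (area = (12/2)·6.500²·sin(360°/12) = 126.75 mm²); the 22.5×4.5 cube at (11.5, 14.5) contributes its full rectangle (area 101.25 mm²); the cylinder at (5, -4) is absent (z outside [9, 12.5]); Taking the union: the 2 present regions are separate (no shared area or edge), so areas and boundary lengths simply add and each stays a separate island — area = 228.00 mm²; (rotated 30° about Z; rotation is an isometry so areas/perimeters/island counts are preserved). So its area = 228.00 mm². Layer 14 (z = 1.68): the r=6.5 cylinder gives a regular 12-gon of circumradius 6.5 (constant along its height) (area = (12/2)·6.500²·sin(360°/12) = 126.75 mm²); the cube at (11.5, 14.5) does not reach this height (z outside [4.5, 10.5]); the cylinder at (5, -4) does not reach this height (z outside [9, 12.5]); Merging all regions: only the r=6.5 cylinder is present, so the union is just that shape — area = 126.75 mm²; (rotated 30° about Z; rotation is an isometry so areas/perimeters/island counts are preserved). So its area = 126.75 mm². Layer 53 is larger (228.00 vs 126.75 mm²).

layer 53 (z = 6.36 mm)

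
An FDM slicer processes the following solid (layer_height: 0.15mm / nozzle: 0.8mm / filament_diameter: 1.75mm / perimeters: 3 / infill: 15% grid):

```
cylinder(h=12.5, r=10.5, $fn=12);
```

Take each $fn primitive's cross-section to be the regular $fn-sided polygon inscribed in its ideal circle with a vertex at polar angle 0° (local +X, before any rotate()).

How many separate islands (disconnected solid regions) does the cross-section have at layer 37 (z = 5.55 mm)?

1

At z = 5.55 mm: the r=10.5 cylinder contributes a regular 12-gon of circumradius 10.5. Overall, the cross-section is a single solid region. Island count = 1.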